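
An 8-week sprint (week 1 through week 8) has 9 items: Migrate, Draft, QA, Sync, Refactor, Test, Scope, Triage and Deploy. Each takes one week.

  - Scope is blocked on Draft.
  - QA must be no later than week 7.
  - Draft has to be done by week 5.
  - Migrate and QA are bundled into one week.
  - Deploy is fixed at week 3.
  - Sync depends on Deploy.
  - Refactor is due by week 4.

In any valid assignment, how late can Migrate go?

week 7

Migrate must be in the same week as QA, which can't be after week 7, so Migrate is at most week 7.
Migrate at week 7 is achievable: Draft -> week 1, Deploy -> week 3, QA -> week 7, Test -> week 1, Triage -> week 1, Migrate -> week 7, Scope -> week 2, Sync -> week 4, Refactor -> week 1.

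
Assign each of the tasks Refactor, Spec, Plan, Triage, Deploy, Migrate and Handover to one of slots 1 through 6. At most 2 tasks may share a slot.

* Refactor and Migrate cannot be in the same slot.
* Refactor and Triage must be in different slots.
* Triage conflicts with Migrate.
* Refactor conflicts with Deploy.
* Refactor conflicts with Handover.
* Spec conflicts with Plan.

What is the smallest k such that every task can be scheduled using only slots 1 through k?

With at most 2 per slot and 7 tasks, at least 4 slots are needed.
4 works (last occupied slot: 4): for example Handover in 4, Triage in 2, Plan in 2, Refactor in 1, Deploy in 3, Spec in 1, Migrate in 3.

4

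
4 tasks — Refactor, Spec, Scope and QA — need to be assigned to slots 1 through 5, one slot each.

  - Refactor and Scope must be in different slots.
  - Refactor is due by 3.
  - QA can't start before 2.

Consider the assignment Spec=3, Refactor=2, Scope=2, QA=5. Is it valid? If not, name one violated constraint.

Refactor and Scope must be in different slots — violated.
Refactor is due by 3 — holds.
QA can't start before 2 — holds.

Invalid. Refactor and Scope must be in different slots.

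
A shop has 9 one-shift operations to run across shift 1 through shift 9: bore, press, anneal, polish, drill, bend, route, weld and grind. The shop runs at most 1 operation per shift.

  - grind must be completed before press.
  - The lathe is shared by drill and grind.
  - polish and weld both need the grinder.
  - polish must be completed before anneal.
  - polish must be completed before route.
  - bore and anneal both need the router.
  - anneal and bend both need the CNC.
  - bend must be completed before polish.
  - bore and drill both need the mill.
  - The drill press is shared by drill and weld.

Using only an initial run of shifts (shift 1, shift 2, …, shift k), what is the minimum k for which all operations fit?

9 shifts

The precedence chain requires at least 3 distinct shifts.
With at most 1 per shift and 9 operations, at least 9 shifts are needed.
9 works (last occupied shift: shift 9): for example weld=shift 9, polish=shift 2, bore=shift 7, drill=shift 8, route=shift 6, press=shift 4, anneal=shift 5, bend=shift 1, grind=shift 3.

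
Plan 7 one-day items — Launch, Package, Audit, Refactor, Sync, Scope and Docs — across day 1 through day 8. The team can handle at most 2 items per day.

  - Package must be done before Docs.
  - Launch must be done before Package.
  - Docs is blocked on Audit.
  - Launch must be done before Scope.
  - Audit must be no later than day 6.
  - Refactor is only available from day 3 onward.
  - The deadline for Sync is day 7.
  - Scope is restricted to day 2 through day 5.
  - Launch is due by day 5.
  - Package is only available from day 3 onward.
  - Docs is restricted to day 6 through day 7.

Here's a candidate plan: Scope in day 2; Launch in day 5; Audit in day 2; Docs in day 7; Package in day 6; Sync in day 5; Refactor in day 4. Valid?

Invalid. Launch must be done before Scope.

The team can handle at most 2 items per day — holds.
Docs is restricted to day 6 through day 7 — holds.
The deadline for Sync is day 7 — holds.
Launch must be done before Scope — violated.
Refactor is only available from day 3 onward — holds.
Audit must be no later than day 6 — holds.
Launch is due by day 5 — holds.
Scope is restricted to day 2 through day 5 — holds.
Launch must be done before Package — holds.
Package must be done before Docs — holds.
Docs is blocked on Audit — holds.
Package is only available from day 3 onward — holds.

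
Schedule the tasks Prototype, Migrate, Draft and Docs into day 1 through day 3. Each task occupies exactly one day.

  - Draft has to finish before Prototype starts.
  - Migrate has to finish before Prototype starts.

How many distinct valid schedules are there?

15

Splitting on Prototype: it can be day 2 (3), day 3 (12). Listing each branch's schedules as (Migrate, Draft, Docs) by day number:
Prototype=day 2: (1,1,1) (1,1,2) (1,1,3) — 3.
Prototype=day 3: (1,1,1) (1,1,2) (1,1,3) (1,2,1) (1,2,2) (1,2,3) (2,1,1) (2,1,2) (2,1,3) (2,2,1) (2,2,2) (2,2,3) — 12.
Summing: 3 + 12 = 15.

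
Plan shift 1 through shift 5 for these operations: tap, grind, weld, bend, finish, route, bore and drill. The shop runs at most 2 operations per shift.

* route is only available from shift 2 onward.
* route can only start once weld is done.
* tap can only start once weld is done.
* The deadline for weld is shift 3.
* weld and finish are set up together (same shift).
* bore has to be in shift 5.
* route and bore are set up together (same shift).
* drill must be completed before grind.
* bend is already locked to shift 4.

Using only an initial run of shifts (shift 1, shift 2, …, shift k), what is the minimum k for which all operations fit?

5

The precedence chain requires at least 2 distinct shifts.
With at most 2 per shift and 8 operations, at least 4 shifts are needed.
bore can't be placed before shift 5, so the schedule must run through at least shift 5.
5 works (last occupied shift: shift 5): for example bore in shift 5; bend in shift 4; grind in shift 3; tap in shift 2; weld in shift 1; finish in shift 1; route in shift 5; drill in shift 2.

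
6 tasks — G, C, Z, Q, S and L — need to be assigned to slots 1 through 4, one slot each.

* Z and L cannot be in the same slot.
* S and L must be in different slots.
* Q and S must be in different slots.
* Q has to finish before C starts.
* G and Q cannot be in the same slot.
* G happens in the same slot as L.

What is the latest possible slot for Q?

Downstream work caps Q at 3.
Q at 3 is achievable: S -> 2, G -> 1, C -> 4, Q -> 3, L -> 1, Z -> 2.

3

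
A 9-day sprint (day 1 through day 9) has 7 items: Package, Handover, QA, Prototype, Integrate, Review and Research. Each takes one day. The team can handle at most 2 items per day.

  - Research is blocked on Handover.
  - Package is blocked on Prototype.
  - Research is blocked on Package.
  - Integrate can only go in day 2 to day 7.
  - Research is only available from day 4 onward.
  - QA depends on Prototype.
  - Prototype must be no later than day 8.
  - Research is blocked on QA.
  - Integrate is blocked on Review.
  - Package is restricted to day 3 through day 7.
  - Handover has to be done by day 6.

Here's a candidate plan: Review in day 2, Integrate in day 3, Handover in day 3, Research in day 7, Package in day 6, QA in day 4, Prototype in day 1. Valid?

Valid

Prototype must be no later than day 8 — holds.
Integrate can only go in day 2 to day 7 — holds.
Package is restricted to day 3 through day 7 — holds.
Research is blocked on Package — holds.
Research is blocked on Handover — holds.
The team can handle at most 2 items per day — holds.
Research is blocked on QA — holds.
Integrate is blocked on Review — holds.
Handover has to be done by day 6 — holds.
Package is blocked on Prototype — holds.
QA depends on Prototype — holds.
Research is only available from day 4 onward — holds.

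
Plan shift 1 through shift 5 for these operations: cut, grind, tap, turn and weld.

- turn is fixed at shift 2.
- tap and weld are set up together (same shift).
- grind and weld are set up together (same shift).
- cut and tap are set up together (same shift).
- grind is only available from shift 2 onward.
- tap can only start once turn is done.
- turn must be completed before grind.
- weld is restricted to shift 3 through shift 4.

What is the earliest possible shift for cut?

shift 3

Cut must be in the same shift as grind, which can't be before shift 3, so cut is at least shift 3; cut must be in the same shift as weld, which can't be after shift 4, so cut is at most shift 4.
cut at shift 3 is achievable: grind in shift 3, cut in shift 3, tap in shift 3, turn in shift 2, weld in shift 3.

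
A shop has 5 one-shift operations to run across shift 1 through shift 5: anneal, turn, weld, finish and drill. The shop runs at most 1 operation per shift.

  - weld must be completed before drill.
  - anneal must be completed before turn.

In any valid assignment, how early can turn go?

Precedence pushes turn to at least shift 2.
turn at shift 2 is achievable: drill=shift 4, weld=shift 3, anneal=shift 1, finish=shift 5, turn=shift 2.

shift 2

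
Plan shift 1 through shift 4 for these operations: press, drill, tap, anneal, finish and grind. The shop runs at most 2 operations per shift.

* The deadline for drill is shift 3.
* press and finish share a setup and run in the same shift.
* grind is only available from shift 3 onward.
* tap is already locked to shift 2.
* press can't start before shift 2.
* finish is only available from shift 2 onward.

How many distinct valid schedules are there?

Splitting on press: it can be shift 3 (5), shift 4 (7). Listing each branch's schedules as (drill, tap, anneal, finish, grind) by shift number:
press=shift 3: (1,2,1,3,4) (1,2,2,3,4) (1,2,4,3,4) (2,2,1,3,4) (2,2,4,3,4) — 5.
press=shift 4: (1,2,1,4,3) (1,2,2,4,3) (1,2,3,4,3) (2,2,1,4,3) (2,2,3,4,3) (3,2,1,4,3) (3,2,2,4,3) — 7.
Summing: 5 + 7 = 12.

12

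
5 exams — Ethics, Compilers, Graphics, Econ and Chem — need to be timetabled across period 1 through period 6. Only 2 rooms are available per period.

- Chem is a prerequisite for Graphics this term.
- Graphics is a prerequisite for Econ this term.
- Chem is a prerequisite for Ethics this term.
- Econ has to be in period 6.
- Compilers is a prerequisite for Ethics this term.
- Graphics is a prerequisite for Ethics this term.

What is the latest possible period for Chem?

period 4

Downstream work caps Chem at period 4.
Chem at period 4 is achievable: Graphics -> period 5; Chem -> period 4; Compilers -> period 1; Ethics -> period 6; Econ -> period 6.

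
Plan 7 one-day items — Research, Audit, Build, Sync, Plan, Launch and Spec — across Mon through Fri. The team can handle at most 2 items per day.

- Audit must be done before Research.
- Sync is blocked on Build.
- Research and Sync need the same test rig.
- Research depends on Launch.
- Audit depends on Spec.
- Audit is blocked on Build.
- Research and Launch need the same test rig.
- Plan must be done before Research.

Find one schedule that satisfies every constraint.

Research in Thu; Launch in Wed; Spec in Mon; Audit in Tue; Build in Mon; Sync in Tue; Plan in Wed

Checking: Spec(Mon) before Audit(Tue); Plan(Wed) before Research(Thu); Audit(Tue) before Research(Thu); Launch(Wed) before Research(Thu); Build(Mon) before Sync(Tue); Build(Mon) before Audit(Tue); Research(Thu) != Launch(Wed); Research(Thu) != Sync(Tue); max 2 per day (cap 2).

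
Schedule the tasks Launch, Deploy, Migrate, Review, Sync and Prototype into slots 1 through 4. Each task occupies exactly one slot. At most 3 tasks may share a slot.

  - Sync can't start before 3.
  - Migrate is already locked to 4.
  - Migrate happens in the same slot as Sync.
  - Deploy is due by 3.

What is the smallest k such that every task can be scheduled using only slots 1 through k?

With at most 3 per slot and 6 tasks, at least 2 slots are needed.
Migrate can't be placed before 4, so the schedule must run through at least slot 4.
4 works (last occupied slot: 4): for example Sync in 4; Launch in 1; Review in 1; Prototype in 2; Deploy in 1; Migrate in 4.

4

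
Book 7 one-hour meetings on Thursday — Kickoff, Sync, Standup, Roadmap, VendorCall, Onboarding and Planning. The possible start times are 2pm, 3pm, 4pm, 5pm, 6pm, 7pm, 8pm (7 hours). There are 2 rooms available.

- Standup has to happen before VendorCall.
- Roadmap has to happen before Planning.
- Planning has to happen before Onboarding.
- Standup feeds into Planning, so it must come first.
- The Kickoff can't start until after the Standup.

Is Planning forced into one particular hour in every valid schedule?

Planning can be 3pm (e.g. Onboarding in 4pm; Roadmap in 2pm; VendorCall in 4pm; Planning in 3pm; Kickoff in 3pm; Sync in 5pm; Standup in 2pm) or 4pm (e.g. Planning -> 4pm, Kickoff -> 3pm, Roadmap -> 2pm, Sync -> 4pm, VendorCall -> 3pm, Standup -> 2pm, Onboarding -> 5pm).

No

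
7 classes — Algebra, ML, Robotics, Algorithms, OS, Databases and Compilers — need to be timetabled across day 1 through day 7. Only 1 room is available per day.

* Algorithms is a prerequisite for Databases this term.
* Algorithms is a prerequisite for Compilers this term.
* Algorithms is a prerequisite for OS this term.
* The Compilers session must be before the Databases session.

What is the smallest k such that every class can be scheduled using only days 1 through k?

7 days

The precedence chain requires at least 3 distinct days.
With at most 1 per day and 7 classes, at least 7 days are needed.
7 works (last occupied day: day 7): for example Algebra -> day 5; OS -> day 4; Robotics -> day 7; Algorithms -> day 1; ML -> day 6; Databases -> day 3; Compilers -> day 2.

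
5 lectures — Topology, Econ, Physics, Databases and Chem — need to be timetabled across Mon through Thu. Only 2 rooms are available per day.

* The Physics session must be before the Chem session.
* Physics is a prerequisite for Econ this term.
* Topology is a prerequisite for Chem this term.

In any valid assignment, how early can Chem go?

Precedence pushes Chem to at least Tue.
Chem at Tue is achievable: Chem -> Tue, Databases -> Wed, Topology -> Mon, Physics -> Mon, Econ -> Tue.

Tue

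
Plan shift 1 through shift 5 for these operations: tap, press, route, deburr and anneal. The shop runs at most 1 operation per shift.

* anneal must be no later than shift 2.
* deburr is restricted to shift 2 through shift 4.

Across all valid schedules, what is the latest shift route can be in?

shift 5

route at shift 5 is achievable: anneal=shift 1; route=shift 5; tap=shift 3; deburr=shift 2; press=shift 4.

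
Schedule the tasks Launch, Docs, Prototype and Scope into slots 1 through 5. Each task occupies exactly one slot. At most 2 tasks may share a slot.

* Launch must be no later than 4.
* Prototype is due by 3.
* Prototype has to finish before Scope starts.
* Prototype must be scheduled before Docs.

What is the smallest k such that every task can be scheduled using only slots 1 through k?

The precedence chain requires at least 2 distinct slots.
With at most 2 per slot and 4 tasks, at least 2 slots are needed.
2 works (last occupied slot: 2): for example Prototype=1; Launch=1; Docs=2; Scope=2.

2 slots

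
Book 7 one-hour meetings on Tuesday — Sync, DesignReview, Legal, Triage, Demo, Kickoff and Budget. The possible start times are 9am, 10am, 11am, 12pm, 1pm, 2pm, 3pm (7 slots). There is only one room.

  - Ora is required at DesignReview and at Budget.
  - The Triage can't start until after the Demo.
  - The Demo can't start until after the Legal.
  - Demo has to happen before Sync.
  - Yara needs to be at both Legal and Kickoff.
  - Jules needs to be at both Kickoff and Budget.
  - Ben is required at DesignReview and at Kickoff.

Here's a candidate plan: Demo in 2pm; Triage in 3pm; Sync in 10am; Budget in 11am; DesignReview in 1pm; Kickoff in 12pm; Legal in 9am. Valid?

Yara needs to be at both Legal and Kickoff — holds.
Ben is required at DesignReview and at Kickoff — holds.
There is only one room — holds.
The Triage can't start until after the Demo — holds.
Ora is required at DesignReview and at Budget — holds.
Demo has to happen before Sync — violated.
Jules needs to be at both Kickoff and Budget — holds.
The Demo can't start until after the Legal — holds.

No. Demo has to happen before Sync is not satisfied.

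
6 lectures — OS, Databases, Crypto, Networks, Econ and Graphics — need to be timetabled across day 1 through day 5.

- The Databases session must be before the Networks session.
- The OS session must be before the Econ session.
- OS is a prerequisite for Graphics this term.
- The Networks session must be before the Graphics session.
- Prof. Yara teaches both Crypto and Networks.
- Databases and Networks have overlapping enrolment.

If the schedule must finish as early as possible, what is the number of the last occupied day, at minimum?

The precedence chain requires at least 3 distinct days.
3 works (last occupied day: day 3): for example Graphics in day 3, Databases in day 1, OS in day 1, Econ in day 2, Crypto in day 1, Networks in day 2.

day 3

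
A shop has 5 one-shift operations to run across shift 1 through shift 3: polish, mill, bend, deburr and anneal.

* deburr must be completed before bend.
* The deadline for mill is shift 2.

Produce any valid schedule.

mill -> shift 1, bend -> shift 2, anneal -> shift 1, deburr -> shift 1, polish -> shift 1

Checking: deburr(shift 1) before bend(shift 2); mill=shift 1 in [shift 1,shift 2].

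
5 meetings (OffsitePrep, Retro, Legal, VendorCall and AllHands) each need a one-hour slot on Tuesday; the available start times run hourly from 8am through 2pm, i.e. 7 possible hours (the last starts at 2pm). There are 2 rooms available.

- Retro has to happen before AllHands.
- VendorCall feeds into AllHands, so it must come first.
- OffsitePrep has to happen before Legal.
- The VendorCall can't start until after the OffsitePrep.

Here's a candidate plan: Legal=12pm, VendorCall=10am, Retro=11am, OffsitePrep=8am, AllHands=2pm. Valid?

OffsitePrep has to happen before Legal — holds.
There are 2 rooms available — holds.
Retro has to happen before AllHands — holds.
The VendorCall can't start until after the OffsitePrep — holds.
VendorCall feeds into AllHands, so it must come first — holds.

Yes, all constraints hold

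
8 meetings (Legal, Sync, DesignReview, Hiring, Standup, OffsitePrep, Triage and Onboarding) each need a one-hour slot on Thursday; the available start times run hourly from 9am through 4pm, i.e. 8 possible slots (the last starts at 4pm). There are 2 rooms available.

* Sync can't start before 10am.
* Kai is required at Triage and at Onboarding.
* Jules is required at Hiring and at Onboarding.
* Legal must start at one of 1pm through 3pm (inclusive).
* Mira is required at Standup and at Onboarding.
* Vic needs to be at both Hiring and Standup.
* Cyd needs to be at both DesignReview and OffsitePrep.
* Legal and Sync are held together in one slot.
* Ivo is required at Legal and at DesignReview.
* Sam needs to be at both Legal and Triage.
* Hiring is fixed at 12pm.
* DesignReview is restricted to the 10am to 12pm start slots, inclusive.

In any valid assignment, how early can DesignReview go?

DesignReview is available from 10am; DesignReview's own window allows nothing later than 12pm.
DesignReview at 10am is achievable: Standup=9am, OffsitePrep=9am, DesignReview=10am, Onboarding=11am, Legal=1pm, Sync=1pm, Triage=10am, Hiring=12pm.

10am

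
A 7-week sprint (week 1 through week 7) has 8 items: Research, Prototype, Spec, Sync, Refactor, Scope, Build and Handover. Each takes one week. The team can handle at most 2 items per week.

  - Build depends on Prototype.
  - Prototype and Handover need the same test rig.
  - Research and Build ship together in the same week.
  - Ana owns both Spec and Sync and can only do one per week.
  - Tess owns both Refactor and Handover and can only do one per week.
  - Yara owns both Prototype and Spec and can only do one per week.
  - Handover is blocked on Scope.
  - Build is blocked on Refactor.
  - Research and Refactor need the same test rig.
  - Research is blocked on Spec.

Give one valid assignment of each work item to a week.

Sync -> week 4, Refactor -> week 1, Build -> week 3, Research -> week 3, Handover -> week 4, Scope -> week 2, Prototype -> week 1, Spec -> week 2

Checking: Refactor(week 1) before Build(week 3); Scope(week 2) before Handover(week 4); Spec(week 2) before Research(week 3); Prototype(week 1) before Build(week 3); Prototype(week 1) != Handover(week 4); Refactor(week 1) != Handover(week 4); Research(week 3) != Refactor(week 1); Spec(week 2) != Sync(week 4); Prototype(week 1) != Spec(week 2); Research = Build = week 3; max 2 per week (cap 2).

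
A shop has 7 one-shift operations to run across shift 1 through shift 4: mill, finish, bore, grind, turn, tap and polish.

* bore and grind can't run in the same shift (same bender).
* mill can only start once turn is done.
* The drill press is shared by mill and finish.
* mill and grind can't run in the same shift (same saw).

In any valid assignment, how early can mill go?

shift 2

Precedence pushes mill to at least shift 2.
mill at shift 2 is achievable: mill=shift 2, bore=shift 1, finish=shift 1, turn=shift 1, polish=shift 1, tap=shift 1, grind=shift 3.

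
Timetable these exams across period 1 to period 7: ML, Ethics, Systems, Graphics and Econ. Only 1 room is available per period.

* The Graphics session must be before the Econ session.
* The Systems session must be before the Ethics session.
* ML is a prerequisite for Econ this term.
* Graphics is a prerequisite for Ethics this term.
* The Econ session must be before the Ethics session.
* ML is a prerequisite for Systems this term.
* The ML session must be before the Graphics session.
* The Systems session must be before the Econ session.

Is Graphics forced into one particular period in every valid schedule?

Graphics can be period 2 (e.g. Graphics -> period 2, ML -> period 1, Systems -> period 3, Econ -> period 4, Ethics -> period 5) or period 3 (e.g. Econ=period 4; Graphics=period 3; Ethics=period 5; Systems=period 2; ML=period 1).

No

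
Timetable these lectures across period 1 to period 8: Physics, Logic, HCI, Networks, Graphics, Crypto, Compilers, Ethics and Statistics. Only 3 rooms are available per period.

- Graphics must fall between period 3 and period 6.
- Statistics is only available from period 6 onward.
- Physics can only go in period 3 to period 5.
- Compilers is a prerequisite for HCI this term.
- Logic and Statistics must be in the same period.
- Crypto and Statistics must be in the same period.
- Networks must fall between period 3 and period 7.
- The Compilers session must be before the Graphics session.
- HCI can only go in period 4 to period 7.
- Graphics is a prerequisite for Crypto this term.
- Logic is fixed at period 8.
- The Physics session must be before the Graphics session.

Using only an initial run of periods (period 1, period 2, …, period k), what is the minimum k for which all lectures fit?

The precedence chain requires at least 3 distinct periods.
With at most 3 per period and 9 lectures, at least 3 periods are needed.
Logic can't be placed before period 8, so the schedule must run through at least period 8.
8 works (last occupied period: period 8): for example Statistics=period 8, Compilers=period 1, Networks=period 3, Physics=period 3, HCI=period 4, Logic=period 8, Crypto=period 8, Ethics=period 1, Graphics=period 4.

8 periods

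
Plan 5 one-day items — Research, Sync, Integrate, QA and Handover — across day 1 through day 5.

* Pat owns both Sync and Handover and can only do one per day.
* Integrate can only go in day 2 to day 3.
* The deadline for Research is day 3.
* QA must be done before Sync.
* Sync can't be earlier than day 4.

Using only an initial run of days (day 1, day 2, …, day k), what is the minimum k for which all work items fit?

The precedence chain requires at least 2 distinct days.
Sync can't be placed before day 4, so the schedule must run through at least day 4.
4 works (last occupied day: day 4): for example Integrate=day 2; Handover=day 1; QA=day 1; Sync=day 4; Research=day 1.

4 days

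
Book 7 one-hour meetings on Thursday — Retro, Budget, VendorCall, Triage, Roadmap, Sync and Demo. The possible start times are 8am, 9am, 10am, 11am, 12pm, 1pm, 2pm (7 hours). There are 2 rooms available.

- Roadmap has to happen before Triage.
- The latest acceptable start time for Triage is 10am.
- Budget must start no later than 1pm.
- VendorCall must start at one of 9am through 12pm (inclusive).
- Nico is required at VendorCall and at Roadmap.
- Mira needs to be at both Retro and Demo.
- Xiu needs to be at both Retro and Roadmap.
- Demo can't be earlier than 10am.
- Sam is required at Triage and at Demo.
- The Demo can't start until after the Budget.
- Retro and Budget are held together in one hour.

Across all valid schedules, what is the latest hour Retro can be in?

Retro must be in the same hour as Budget, which can't be after 1pm, so Retro is at most 1pm.
Retro at 1pm is achievable: Sync -> 8am; Budget -> 1pm; VendorCall -> 9am; Demo -> 2pm; Triage -> 9am; Retro -> 1pm; Roadmap -> 8am.

1pm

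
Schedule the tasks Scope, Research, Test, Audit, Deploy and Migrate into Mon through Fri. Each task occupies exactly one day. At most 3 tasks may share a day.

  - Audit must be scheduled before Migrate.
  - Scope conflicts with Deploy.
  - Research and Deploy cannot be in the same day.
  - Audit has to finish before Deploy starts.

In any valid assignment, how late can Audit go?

Thu

Downstream work caps Audit at Thu.
Audit at Thu is achievable: Migrate in Fri, Test in Mon, Deploy in Fri, Research in Mon, Scope in Mon, Audit in Thu.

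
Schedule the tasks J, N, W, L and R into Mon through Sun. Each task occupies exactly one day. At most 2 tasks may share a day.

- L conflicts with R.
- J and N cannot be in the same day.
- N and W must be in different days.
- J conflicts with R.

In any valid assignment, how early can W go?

Mon

W at Mon is achievable: L -> Tue, W -> Mon, R -> Wed, J -> Mon, N -> Tue.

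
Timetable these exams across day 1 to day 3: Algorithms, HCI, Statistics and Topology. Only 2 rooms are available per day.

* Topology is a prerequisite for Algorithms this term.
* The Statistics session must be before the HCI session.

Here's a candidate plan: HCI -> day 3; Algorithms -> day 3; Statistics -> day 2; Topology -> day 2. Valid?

Yes

Only 2 rooms are available per day — holds.
The Statistics session must be before the HCI session — holds.
Topology is a prerequisite for Algorithms this term — holds.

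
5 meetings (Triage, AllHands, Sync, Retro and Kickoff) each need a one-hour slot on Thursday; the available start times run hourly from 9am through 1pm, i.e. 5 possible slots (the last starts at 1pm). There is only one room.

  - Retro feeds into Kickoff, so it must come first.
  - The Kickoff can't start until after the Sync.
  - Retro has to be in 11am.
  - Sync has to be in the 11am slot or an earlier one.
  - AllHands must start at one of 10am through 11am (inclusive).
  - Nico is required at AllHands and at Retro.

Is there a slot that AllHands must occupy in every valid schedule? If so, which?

10am

AllHands's window is 10am–11am.
Retro is fixed at 11am, and AllHands can't share a slot with Retro.
So AllHands must be 10am.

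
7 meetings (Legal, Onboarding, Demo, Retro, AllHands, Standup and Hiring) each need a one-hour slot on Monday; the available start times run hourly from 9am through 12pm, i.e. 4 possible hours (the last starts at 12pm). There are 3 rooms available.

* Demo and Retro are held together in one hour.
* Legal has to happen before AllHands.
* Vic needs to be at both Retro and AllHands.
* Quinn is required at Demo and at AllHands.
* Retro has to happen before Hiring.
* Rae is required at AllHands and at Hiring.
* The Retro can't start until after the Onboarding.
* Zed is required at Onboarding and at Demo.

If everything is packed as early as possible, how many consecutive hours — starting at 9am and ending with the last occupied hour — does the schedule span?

4 hours

The precedence chain requires at least 3 distinct hours.
With at most 3 per hour and 7 meetings, at least 3 hours are needed.
Could 3 hours be enough, i.e. nothing placed later than 11am? No: Hiring must come after Retro (at 9am or later) → {10am, 11am}; Retro must come before Hiring (at 11am or earlier) → {9am, 10am}; AllHands must come after Legal (at 9am or later) → {10am, 11am}; Retro must come after Onboarding (at 9am or later) → {10am}; AllHands can't share with Retro (10am) → {11am}; Hiring must come after Retro (at 10am or later) → {11am}; Hiring can't share with AllHands (11am) → nothing is left.
So 3 hours is not enough.
4 works (last occupied hour: 12pm): for example Onboarding=9am; Hiring=12pm; Legal=9am; AllHands=11am; Retro=10am; Demo=10am; Standup=9am.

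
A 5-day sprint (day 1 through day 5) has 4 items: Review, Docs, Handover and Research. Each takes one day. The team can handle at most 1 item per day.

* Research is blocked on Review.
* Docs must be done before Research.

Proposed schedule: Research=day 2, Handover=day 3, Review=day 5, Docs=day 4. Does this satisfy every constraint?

Invalid. Research is blocked on Review.

The team can handle at most 1 item per day — holds.
Docs must be done before Research — violated.
Research is blocked on Review — violated.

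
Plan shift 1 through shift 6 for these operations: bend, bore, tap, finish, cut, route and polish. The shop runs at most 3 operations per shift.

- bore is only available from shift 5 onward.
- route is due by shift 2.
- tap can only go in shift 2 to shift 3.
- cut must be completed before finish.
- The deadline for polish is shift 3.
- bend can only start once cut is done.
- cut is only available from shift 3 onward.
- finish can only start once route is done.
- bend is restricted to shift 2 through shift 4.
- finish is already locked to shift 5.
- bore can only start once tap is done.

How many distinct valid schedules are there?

24

Splitting on bore: it can be shift 5 (12), shift 6 (12). Listing each branch's schedules as (bend, tap, finish, cut, route, polish) by shift number:
bore=shift 5: (4,2,5,3,1,1) (4,2,5,3,1,2) (4,2,5,3,1,3) (4,2,5,3,2,1) (4,2,5,3,2,2) (4,2,5,3,2,3) (4,3,5,3,1,1) (4,3,5,3,1,2) (4,3,5,3,1,3) (4,3,5,3,2,1) (4,3,5,3,2,2) (4,3,5,3,2,3) — 12.
bore=shift 6: (4,2,5,3,1,1) (4,2,5,3,1,2) (4,2,5,3,1,3) (4,2,5,3,2,1) (4,2,5,3,2,2) (4,2,5,3,2,3) (4,3,5,3,1,1) (4,3,5,3,1,2) (4,3,5,3,1,3) (4,3,5,3,2,1) (4,3,5,3,2,2) (4,3,5,3,2,3) — 12.
Summing: 12 + 12 = 24.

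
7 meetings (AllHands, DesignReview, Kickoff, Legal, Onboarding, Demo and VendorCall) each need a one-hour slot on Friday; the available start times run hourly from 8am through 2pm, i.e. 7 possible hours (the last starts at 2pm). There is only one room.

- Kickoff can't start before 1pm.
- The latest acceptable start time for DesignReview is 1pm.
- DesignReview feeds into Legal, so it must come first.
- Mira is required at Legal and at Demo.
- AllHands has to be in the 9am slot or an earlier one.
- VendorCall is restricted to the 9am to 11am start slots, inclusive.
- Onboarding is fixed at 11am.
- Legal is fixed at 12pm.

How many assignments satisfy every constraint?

Splitting on AllHands: it can be 8am (4), 9am (2). Listing each branch's schedules as (DesignReview, Kickoff, Legal, Onboarding, Demo, VendorCall):
AllHands=8am: (9am,1pm,12pm,11am,2pm,10am) (9am,2pm,12pm,11am,1pm,10am) (10am,1pm,12pm,11am,2pm,9am) (10am,2pm,12pm,11am,1pm,9am) — 4.
AllHands=9am: (8am,1pm,12pm,11am,2pm,10am) (8am,2pm,12pm,11am,1pm,10am) — 2.
Summing: 4 + 2 = 6.

6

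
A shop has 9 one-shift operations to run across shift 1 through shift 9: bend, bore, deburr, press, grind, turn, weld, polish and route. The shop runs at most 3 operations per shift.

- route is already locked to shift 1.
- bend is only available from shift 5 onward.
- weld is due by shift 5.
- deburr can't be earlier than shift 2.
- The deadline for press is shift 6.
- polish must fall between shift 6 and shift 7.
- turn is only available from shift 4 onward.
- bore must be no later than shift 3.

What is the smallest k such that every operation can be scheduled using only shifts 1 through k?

With at most 3 per shift and 9 operations, at least 3 shifts are needed.
polish can't be placed before shift 6, so the schedule must run through at least shift 6.
6 works (last occupied shift: shift 6): for example press -> shift 2, grind -> shift 2, polish -> shift 6, weld -> shift 1, deburr -> shift 2, bend -> shift 5, route -> shift 1, bore -> shift 1, turn -> shift 4.

6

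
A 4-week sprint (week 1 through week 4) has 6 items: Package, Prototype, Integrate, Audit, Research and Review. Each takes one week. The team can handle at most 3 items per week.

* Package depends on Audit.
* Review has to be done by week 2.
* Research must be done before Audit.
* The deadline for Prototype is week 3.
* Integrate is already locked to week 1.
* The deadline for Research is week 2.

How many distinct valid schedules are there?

Splitting on Package: it can be week 3 (5), week 4 (16). Listing each branch's schedules as (Prototype, Integrate, Audit, Research, Review) by week number:
Package=week 3: (1,1,2,1,2) (2,1,2,1,1) (2,1,2,1,2) (3,1,2,1,1) (3,1,2,1,2) — 5.
Package=week 4: (1,1,2,1,2) (1,1,3,1,2) (1,1,3,2,1) (1,1,3,2,2) (2,1,2,1,1) (2,1,2,1,2) (2,1,3,1,1) (2,1,3,1,2) (2,1,3,2,1) (2,1,3,2,2) (3,1,2,1,1) (3,1,2,1,2) (3,1,3,1,1) (3,1,3,1,2) (3,1,3,2,1) (3,1,3,2,2) — 16.
Summing: 5 + 16 = 21.

21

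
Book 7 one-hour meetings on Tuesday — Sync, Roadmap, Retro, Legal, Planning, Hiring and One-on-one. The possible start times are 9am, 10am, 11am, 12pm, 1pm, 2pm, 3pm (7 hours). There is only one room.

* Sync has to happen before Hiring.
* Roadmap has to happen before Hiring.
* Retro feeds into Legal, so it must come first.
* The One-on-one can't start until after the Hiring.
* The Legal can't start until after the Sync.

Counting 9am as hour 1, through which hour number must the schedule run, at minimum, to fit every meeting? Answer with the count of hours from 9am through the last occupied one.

The precedence chain requires at least 3 distinct hours.
With at most 1 per hour and 7 meetings, at least 7 hours are needed.
7 works (last occupied hour: 3pm): for example Hiring -> 11am; One-on-one -> 2pm; Sync -> 9am; Retro -> 12pm; Roadmap -> 10am; Legal -> 1pm; Planning -> 3pm.

7 hours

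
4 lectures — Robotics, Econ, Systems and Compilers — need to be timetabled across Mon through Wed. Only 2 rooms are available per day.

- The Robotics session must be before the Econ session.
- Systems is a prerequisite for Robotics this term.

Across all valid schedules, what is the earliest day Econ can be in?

Precedence pushes Econ to at least Wed.
Econ at Wed is achievable: Robotics=Tue, Compilers=Mon, Econ=Wed, Systems=Mon.

Wed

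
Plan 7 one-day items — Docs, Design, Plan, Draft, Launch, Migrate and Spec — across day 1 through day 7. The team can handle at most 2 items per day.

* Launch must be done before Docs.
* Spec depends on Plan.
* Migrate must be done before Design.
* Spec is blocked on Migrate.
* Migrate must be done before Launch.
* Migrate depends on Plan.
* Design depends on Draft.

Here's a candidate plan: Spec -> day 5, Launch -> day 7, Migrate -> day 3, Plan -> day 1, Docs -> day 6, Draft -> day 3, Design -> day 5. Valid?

Launch must be done before Docs — violated.
Migrate must be done before Launch — holds.
Spec is blocked on Migrate — holds.
Migrate must be done before Design — holds.
Spec depends on Plan — holds.
Design depends on Draft — holds.
Migrate depends on Plan — holds.
The team can handle at most 2 items per day — holds.

No — it violates: Launch must be done before Docs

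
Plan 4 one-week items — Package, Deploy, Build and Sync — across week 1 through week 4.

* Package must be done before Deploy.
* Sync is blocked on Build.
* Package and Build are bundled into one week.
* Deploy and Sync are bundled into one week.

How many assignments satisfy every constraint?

Splitting on Package: it can be week 1 (3), week 2 (2), week 3 (1). Listing each branch's schedules as (Deploy, Build, Sync) by week number:
Package=week 1: (2,1,2) (3,1,3) (4,1,4) — 3.
Package=week 2: (3,2,3) (4,2,4) — 2.
Package=week 3: (4,3,4) — 1.
Summing: 3 + 2 + 1 = 6.

6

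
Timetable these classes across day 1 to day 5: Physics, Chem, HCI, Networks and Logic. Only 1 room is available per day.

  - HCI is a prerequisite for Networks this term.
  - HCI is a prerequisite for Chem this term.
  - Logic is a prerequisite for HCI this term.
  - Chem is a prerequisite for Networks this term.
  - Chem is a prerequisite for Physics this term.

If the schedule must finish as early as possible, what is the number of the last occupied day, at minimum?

The precedence chain requires at least 4 distinct days.
With at most 1 per day and 5 classes, at least 5 days are needed.
5 works (last occupied day: day 5): for example Physics=day 5, Logic=day 1, HCI=day 2, Chem=day 3, Networks=day 4.

day 5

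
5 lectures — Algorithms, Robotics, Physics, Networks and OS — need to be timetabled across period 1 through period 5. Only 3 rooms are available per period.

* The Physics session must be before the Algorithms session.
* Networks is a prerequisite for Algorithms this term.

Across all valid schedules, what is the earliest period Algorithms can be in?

Precedence pushes Algorithms to at least period 2.
Algorithms at period 2 is achievable: Algorithms=period 2, Physics=period 1, Robotics=period 1, OS=period 2, Networks=period 1.

period 2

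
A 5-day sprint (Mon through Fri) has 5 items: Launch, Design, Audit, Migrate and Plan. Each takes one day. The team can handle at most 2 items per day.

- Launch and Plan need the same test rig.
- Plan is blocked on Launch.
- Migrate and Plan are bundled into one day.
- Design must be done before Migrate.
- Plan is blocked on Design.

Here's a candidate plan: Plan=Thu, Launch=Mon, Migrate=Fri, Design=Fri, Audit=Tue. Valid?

Plan is blocked on Design — violated.
Migrate and Plan are bundled into one day — violated.
Design must be done before Migrate — violated.
Plan is blocked on Launch — holds.
Launch and Plan need the same test rig — holds.
The team can handle at most 2 items per day — holds.

No — it violates: Plan is blocked on Design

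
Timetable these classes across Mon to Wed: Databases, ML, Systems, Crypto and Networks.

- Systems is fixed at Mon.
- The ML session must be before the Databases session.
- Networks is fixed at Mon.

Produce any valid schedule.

Crypto -> Mon; Networks -> Mon; Databases -> Tue; Systems -> Mon; ML -> Mon

Checking: ML(Mon) before Databases(Tue); Systems=Mon in [Mon,Mon]; Networks=Mon in [Mon,Mon].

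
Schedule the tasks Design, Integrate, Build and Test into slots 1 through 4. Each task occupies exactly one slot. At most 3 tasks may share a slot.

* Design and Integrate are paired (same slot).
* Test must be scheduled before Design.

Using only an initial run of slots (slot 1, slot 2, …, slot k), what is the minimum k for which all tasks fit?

2

The precedence chain requires at least 2 distinct slots.
With at most 3 per slot and 4 tasks, at least 2 slots are needed.
2 works (last occupied slot: 2): for example Test=1, Build=1, Integrate=2, Design=2.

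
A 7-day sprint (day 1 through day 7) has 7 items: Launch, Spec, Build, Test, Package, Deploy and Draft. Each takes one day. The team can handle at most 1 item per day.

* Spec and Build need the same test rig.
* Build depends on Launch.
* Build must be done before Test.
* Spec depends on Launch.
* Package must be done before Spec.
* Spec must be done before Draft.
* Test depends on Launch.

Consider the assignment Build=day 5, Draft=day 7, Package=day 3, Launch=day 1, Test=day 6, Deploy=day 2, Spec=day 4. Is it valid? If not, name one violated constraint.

Valid

The team can handle at most 1 item per day — holds.
Build must be done before Test — holds.
Build depends on Launch — holds.
Spec and Build need the same test rig — holds.
Spec depends on Launch — holds.
Test depends on Launch — holds.
Spec must be done before Draft — holds.
Package must be done before Spec — holds.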